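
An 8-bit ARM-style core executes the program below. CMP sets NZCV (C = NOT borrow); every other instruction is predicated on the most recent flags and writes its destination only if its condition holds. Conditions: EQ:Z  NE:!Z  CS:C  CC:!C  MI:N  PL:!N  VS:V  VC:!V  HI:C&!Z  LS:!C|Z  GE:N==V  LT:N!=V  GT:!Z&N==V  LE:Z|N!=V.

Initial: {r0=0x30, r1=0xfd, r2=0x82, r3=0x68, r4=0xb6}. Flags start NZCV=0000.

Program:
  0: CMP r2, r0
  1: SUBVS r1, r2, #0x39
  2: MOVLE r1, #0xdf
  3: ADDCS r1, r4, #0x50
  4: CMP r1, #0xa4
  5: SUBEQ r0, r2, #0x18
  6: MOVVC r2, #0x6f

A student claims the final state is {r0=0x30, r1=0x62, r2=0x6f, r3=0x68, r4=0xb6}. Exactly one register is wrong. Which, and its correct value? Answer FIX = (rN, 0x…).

FIX = (r1, 0x06)

0: ✓ CMP  NZCV=0011
1: ✓ SUBVS  r1←0x49
2: ✓ MOVLE  r1←0xdf
3: ✓ ADDCS  r1←0x06
4: ✓ CMP  NZCV=0000
5: · SUBEQ
6: ✓ MOVVC  r2←0x6f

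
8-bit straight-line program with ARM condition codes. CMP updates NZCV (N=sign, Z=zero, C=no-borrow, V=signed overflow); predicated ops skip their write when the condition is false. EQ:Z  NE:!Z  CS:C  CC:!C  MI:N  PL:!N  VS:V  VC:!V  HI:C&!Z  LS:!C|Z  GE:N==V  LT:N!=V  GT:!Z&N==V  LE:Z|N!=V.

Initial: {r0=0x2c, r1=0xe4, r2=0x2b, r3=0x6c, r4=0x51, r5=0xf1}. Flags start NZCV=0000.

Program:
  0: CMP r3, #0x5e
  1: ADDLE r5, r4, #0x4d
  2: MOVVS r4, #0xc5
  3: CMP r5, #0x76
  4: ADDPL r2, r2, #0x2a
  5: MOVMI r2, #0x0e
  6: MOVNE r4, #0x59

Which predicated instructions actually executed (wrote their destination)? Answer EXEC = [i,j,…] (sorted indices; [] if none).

[0] flags=0010 → (cmp)
[1] flags=0010 LE?F → skip
[2] flags=0010 VS?F → skip
[3] flags=0011 → (cmp)
[4] flags=0011 PL?T → r2=0x55
[5] flags=0011 MI?F → skip
[6] flags=0011 NE?T → r4=0x59

EXEC = [4,6]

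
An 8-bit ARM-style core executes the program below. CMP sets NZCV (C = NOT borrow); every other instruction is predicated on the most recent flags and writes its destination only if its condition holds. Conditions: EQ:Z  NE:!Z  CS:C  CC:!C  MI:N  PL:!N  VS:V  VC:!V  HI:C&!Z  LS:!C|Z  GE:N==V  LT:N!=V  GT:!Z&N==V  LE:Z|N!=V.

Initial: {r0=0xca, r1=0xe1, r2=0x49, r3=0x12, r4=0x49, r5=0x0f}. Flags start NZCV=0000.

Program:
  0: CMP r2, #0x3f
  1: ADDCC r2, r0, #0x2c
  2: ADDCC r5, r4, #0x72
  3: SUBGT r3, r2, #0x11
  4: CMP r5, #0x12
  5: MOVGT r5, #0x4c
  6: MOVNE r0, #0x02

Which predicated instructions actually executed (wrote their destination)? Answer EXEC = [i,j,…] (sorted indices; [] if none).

0: ✓ CMP  NZCV=0010
1: · ADDCC
2: · ADDCC
3: ✓ SUBGT  r3←0x38
4: ✓ CMP  NZCV=1000
5: · MOVGT
6: ✓ MOVNE  r0←0x02

EXEC = [3,6]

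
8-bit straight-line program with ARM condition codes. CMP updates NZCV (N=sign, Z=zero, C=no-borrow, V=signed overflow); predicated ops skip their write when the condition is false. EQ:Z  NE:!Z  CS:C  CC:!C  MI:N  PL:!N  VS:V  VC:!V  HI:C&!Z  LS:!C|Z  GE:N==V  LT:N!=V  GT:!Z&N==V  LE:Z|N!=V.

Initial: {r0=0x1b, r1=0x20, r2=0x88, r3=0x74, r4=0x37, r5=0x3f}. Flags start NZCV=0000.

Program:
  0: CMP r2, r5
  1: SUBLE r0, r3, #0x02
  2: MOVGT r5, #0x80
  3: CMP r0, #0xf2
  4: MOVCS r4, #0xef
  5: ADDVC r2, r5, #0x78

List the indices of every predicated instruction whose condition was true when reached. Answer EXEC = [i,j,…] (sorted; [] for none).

EXEC = [1]

0: ✓ CMP  NZCV=0011
1: ✓ SUBLE  r0←0x72
2: · MOVGT
3: ✓ CMP  NZCV=1001
4: · MOVCS
5: · ADDVC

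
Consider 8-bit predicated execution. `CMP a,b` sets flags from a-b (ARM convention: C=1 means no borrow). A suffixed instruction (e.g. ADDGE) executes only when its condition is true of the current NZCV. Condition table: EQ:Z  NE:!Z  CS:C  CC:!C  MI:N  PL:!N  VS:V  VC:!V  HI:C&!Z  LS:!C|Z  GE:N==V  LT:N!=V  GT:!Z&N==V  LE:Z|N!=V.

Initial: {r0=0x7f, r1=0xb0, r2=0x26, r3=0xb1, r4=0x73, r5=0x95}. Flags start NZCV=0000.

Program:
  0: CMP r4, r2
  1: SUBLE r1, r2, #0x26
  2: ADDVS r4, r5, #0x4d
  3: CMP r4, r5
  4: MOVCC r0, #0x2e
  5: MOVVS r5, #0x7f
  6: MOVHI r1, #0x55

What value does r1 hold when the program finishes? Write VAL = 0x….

[0] flags=0010 → (cmp)
[1] flags=0010 LE?F → skip
[2] flags=0010 VS?F → skip
[3] flags=1001 → (cmp)
[4] flags=1001 CC?T → r0=0x2e
[5] flags=1001 VS?T → r5=0x7f
[6] flags=1001 HI?F → skip

VAL = 0xb0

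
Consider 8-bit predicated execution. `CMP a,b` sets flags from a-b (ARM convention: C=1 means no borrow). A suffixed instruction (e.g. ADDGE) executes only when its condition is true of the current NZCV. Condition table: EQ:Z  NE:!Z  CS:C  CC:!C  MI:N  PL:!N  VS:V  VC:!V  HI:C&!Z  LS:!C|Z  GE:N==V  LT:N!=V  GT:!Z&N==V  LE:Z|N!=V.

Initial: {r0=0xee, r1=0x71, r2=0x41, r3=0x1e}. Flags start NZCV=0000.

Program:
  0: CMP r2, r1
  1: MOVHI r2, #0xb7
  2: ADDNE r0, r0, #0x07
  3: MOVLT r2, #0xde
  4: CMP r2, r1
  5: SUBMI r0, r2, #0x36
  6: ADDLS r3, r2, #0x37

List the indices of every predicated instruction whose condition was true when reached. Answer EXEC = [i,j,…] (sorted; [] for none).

[0] flags=1000 → (cmp)
[1] flags=1000 HI?F → skip
[2] flags=1000 NE?T → r0=0xf5
[3] flags=1000 LT?T → r2=0xde
[4] flags=0011 → (cmp)
[5] flags=0011 MI?F → skip
[6] flags=0011 LS?F → skip

EXEC = [2,3]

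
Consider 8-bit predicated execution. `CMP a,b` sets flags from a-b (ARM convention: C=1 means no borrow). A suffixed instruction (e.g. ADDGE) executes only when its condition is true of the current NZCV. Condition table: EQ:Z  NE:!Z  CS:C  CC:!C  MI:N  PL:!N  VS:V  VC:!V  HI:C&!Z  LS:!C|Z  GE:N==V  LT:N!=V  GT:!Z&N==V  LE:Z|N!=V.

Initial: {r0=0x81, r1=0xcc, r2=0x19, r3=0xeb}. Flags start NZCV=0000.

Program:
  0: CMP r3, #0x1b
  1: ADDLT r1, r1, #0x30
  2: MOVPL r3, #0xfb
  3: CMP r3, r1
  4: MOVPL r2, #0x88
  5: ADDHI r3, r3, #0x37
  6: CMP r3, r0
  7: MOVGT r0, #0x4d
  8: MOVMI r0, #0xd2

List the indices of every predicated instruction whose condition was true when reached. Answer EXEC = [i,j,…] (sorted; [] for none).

EXEC = [1,7]

0: ✓ CMP  NZCV=1010
1: ✓ ADDLT  r1←0xfc
2: · MOVPL
3: ✓ CMP  NZCV=1000
4: · MOVPL
5: · ADDHI
6: ✓ CMP  NZCV=0010
7: ✓ MOVGT  r0←0x4d
8: · MOVMI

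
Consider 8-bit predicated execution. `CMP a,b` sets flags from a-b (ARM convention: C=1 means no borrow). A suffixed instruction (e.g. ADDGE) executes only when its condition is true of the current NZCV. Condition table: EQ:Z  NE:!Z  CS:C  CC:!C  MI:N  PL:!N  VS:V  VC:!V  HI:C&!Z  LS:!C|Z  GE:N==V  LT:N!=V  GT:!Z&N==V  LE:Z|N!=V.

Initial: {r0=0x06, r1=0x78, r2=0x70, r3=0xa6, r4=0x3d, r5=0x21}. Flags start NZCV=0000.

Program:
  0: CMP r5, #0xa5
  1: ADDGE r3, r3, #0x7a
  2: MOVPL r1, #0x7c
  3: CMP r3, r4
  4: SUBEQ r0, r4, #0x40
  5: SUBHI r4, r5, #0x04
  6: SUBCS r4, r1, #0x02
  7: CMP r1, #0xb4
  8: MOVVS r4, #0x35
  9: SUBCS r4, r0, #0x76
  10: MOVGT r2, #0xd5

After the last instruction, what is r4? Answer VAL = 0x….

VAL = 0x35

[0] flags=0000 → (cmp)
[1] flags=0000 GE?T → r3=0x20
[2] flags=0000 PL?T → r1=0x7c
[3] flags=1000 → (cmp)
[4] flags=1000 EQ?F → skip
[5] flags=1000 HI?F → skip
[6] flags=1000 CS?F → skip
[7] flags=1001 → (cmp)
[8] flags=1001 VS?T → r4=0x35
[9] flags=1001 CS?F → skip
[10] flags=1001 GT?T → r2=0xd5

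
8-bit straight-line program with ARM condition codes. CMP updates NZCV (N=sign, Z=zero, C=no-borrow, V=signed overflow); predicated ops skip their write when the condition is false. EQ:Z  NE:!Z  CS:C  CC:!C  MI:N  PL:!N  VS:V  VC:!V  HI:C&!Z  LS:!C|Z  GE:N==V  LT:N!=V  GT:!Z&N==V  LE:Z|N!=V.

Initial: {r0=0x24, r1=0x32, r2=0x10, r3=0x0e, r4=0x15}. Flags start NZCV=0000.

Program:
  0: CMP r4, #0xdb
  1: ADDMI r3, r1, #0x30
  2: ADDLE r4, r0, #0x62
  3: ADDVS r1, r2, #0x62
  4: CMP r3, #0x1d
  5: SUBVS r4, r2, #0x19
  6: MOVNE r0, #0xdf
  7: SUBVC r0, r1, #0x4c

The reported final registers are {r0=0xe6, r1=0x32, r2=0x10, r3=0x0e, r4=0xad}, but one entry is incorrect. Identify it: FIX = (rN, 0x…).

0: ✓ CMP  NZCV=0000
1: · ADDMI
2: · ADDLE
3: · ADDVS
4: ✓ CMP  NZCV=1000
5: · SUBVS
6: ✓ MOVNE  r0←0xdf
7: ✓ SUBVC  r0←0xe6

FIX = (r4, 0x15)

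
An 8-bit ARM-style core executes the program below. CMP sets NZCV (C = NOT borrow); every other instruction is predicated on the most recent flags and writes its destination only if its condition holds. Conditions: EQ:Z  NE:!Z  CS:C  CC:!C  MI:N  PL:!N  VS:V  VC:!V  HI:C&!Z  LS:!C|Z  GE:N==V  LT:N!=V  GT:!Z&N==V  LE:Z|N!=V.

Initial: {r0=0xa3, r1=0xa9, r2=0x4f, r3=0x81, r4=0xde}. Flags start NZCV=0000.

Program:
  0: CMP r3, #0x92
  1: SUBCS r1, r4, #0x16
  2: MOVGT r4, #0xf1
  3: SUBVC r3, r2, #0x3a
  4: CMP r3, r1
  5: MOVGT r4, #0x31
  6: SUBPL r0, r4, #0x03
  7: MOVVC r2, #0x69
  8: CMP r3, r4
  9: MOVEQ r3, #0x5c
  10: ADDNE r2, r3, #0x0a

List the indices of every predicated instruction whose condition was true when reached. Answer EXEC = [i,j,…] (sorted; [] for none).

[0] flags=1000 → (cmp)
[1] flags=1000 CS?F → skip
[2] flags=1000 GT?F → skip
[3] flags=1000 VC?T → r3=0x15
[4] flags=0000 → (cmp)
[5] flags=0000 GT?T → r4=0x31
[6] flags=0000 PL?T → r0=0x2e
[7] flags=0000 VC?T → r2=0x69
[8] flags=1000 → (cmp)
[9] flags=1000 EQ?F → skip
[10] flags=1000 NE?T → r2=0x1f

EXEC = [3,5,6,7,10]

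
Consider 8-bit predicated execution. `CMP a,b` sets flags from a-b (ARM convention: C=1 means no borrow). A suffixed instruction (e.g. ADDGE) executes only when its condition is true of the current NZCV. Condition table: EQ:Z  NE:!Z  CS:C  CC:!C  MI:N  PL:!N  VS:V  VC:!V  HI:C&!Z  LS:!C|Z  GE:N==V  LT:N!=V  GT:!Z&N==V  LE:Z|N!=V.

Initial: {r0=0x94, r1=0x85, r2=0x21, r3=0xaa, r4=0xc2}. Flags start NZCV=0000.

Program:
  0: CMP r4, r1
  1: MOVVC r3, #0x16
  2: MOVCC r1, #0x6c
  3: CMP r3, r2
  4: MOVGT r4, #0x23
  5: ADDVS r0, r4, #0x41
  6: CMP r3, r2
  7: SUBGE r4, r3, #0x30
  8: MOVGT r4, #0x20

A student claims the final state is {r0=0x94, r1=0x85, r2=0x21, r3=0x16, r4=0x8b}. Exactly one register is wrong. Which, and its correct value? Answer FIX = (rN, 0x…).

FIX = (r4, 0xc2)

[0] flags=0010 → (cmp)
[1] flags=0010 VC?T → r3=0x16
[2] flags=0010 CC?F → skip
[3] flags=1000 → (cmp)
[4] flags=1000 GT?F → skip
[5] flags=1000 VS?F → skip
[6] flags=1000 → (cmp)
[7] flags=1000 GE?F → skip
[8] flags=1000 GT?F → skip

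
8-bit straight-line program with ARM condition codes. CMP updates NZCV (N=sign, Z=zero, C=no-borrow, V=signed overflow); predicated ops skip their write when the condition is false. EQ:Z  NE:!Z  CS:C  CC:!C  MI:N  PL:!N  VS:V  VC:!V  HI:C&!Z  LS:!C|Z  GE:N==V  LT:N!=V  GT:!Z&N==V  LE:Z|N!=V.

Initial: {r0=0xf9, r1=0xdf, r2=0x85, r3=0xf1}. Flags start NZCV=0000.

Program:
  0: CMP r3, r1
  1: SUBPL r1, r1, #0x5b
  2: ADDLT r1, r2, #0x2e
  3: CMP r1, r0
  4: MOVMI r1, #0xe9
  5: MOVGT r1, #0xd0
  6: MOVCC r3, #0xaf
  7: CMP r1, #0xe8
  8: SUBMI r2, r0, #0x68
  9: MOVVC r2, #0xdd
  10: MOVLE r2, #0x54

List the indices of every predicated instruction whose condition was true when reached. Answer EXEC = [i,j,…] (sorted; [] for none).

EXEC = [1,4,6,9]

[0] flags=0010 → (cmp)
[1] flags=0010 PL?T → r1=0x84
[2] flags=0010 LT?F → skip
[3] flags=1000 → (cmp)
[4] flags=1000 MI?T → r1=0xe9
[5] flags=1000 GT?F → skip
[6] flags=1000 CC?T → r3=0xaf
[7] flags=0010 → (cmp)
[8] flags=0010 MI?F → skip
[9] flags=0010 VC?T → r2=0xdd
[10] flags=0010 LE?F → skip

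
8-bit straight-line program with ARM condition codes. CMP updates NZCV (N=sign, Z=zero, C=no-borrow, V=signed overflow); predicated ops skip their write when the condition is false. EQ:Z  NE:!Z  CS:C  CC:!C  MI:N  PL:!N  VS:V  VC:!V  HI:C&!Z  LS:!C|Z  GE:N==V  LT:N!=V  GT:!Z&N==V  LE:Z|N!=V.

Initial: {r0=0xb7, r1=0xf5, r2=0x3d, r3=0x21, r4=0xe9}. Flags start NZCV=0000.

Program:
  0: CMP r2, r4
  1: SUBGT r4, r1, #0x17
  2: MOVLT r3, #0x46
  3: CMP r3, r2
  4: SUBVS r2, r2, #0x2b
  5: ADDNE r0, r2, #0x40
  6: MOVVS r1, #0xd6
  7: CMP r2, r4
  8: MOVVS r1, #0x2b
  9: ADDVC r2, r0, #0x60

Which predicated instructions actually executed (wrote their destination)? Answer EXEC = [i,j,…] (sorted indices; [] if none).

0: ✓ CMP  NZCV=0000
1: ✓ SUBGT  r4←0xde
2: · MOVLT
3: ✓ CMP  NZCV=1000
4: · SUBVS
5: ✓ ADDNE  r0←0x7d
6: · MOVVS
7: ✓ CMP  NZCV=0000
8: · MOVVS
9: ✓ ADDVC  r2←0xdd

EXEC = [1,5,9]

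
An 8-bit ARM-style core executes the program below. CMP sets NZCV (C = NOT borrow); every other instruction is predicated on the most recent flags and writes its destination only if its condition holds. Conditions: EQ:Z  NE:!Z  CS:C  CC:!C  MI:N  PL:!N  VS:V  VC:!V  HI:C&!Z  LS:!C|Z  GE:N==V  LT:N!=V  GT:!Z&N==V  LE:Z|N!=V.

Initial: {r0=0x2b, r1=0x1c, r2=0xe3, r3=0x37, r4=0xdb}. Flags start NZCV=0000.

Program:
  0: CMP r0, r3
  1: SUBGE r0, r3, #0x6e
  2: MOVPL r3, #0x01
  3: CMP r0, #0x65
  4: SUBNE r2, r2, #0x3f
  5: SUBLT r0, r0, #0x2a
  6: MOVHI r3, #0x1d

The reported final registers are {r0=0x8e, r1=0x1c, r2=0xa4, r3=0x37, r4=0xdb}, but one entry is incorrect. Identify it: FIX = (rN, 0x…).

0: ✓ CMP  NZCV=1000
1: · SUBGE
2: · MOVPL
3: ✓ CMP  NZCV=1000
4: ✓ SUBNE  r2←0xa4
5: ✓ SUBLT  r0←0x01
6: · MOVHI

FIX = (r0, 0x01)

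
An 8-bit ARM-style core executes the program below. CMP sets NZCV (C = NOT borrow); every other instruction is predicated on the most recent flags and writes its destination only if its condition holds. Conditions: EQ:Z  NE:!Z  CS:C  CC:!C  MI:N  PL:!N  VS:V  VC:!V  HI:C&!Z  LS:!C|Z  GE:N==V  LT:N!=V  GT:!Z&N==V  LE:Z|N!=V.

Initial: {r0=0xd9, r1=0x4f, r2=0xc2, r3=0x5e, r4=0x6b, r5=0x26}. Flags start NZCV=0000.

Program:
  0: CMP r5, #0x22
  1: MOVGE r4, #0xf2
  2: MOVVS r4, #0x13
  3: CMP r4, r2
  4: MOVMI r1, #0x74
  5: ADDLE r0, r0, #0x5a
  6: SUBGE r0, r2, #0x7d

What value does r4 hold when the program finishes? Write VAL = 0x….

VAL = 0xf2

[0] flags=0010 → (cmp)
[1] flags=0010 GE?T → r4=0xf2
[2] flags=0010 VS?F → skip
[3] flags=0010 → (cmp)
[4] flags=0010 MI?F → skip
[5] flags=0010 LE?F → skip
[6] flags=0010 GE?T → r0=0x45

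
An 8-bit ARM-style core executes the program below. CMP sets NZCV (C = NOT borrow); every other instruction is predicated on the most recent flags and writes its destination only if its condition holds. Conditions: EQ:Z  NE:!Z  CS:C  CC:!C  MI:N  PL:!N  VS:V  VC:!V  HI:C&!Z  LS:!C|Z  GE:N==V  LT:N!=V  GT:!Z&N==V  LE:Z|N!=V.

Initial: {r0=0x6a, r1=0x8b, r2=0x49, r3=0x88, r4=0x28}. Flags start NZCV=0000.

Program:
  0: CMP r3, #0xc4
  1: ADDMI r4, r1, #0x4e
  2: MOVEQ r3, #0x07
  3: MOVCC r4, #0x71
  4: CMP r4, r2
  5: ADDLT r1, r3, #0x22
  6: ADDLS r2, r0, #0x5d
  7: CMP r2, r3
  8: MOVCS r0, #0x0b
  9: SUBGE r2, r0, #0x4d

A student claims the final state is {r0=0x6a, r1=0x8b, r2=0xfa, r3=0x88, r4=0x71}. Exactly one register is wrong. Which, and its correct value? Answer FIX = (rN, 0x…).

FIX = (r2, 0x1d)

0: ✓ CMP  NZCV=1000
1: ✓ ADDMI  r4←0xd9
2: · MOVEQ
3: ✓ MOVCC  r4←0x71
4: ✓ CMP  NZCV=0010
5: · ADDLT
6: · ADDLS
7: ✓ CMP  NZCV=1001
8: · MOVCS
9: ✓ SUBGE  r2←0x1d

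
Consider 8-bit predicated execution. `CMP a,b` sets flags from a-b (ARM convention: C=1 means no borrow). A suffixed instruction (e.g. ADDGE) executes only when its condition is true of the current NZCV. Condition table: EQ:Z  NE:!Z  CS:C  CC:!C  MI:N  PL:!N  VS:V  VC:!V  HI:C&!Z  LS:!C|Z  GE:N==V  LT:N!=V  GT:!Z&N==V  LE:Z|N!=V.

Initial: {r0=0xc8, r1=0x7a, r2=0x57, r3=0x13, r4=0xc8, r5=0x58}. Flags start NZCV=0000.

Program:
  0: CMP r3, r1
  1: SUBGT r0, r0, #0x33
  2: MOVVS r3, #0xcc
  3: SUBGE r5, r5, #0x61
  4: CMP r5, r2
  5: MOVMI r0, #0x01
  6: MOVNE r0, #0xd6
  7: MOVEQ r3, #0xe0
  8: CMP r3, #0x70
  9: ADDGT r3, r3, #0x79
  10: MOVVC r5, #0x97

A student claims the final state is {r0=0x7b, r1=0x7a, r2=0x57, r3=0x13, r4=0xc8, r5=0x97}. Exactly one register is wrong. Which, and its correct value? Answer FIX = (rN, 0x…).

FIX = (r0, 0xd6)

[0] flags=1000 → (cmp)
[1] flags=1000 GT?F → skip
[2] flags=1000 VS?F → skip
[3] flags=1000 GE?F → skip
[4] flags=0010 → (cmp)
[5] flags=0010 MI?F → skip
[6] flags=0010 NE?T → r0=0xd6
[7] flags=0010 EQ?F → skip
[8] flags=1000 → (cmp)
[9] flags=1000 GT?F → skip
[10] flags=1000 VC?T → r5=0x97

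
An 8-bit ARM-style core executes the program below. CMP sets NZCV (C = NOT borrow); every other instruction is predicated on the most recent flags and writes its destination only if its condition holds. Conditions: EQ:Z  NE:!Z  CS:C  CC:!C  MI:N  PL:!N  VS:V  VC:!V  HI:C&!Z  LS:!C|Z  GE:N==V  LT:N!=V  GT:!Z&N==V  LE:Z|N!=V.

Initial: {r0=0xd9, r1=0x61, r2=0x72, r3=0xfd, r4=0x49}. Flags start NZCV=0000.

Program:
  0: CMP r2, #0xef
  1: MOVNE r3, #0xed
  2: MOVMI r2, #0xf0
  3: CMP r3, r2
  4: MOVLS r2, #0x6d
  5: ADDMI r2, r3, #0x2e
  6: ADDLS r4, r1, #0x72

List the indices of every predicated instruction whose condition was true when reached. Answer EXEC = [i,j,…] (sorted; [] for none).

EXEC = [1,2,4,5,6]

0: ✓ CMP  NZCV=1001
1: ✓ MOVNE  r3←0xed
2: ✓ MOVMI  r2←0xf0
3: ✓ CMP  NZCV=1000
4: ✓ MOVLS  r2←0x6d
5: ✓ ADDMI  r2←0x1b
6: ✓ ADDLS  r4←0xd3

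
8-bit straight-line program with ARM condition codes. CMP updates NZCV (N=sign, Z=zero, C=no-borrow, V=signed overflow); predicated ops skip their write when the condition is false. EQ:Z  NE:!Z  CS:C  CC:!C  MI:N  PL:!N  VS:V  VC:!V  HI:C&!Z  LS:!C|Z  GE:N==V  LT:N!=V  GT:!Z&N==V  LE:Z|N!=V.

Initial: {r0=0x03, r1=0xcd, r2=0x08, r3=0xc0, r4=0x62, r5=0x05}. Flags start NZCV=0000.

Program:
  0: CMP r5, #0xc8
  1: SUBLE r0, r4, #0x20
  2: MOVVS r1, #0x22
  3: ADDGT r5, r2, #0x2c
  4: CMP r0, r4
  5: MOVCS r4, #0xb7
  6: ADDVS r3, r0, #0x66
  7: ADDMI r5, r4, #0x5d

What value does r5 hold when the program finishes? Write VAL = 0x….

[0] flags=0000 → (cmp)
[1] flags=0000 LE?F → skip
[2] flags=0000 VS?F → skip
[3] flags=0000 GT?T → r5=0x34
[4] flags=1000 → (cmp)
[5] flags=1000 CS?F → skip
[6] flags=1000 VS?F → skip
[7] flags=1000 MI?T → r5=0xbf

VAL = 0xbf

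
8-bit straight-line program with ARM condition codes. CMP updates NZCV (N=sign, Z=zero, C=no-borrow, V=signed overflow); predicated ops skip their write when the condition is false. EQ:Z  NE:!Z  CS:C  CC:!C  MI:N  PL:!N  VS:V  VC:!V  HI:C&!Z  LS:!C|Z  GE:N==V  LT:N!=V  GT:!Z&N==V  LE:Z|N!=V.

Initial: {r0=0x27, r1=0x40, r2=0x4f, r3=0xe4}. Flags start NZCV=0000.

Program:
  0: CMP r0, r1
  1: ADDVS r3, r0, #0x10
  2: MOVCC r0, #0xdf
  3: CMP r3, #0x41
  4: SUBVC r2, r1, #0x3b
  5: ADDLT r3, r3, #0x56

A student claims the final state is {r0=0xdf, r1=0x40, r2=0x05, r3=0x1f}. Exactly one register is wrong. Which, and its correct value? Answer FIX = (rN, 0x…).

FIX = (r3, 0x3a)

0: ✓ CMP  NZCV=1000
1: · ADDVS
2: ✓ MOVCC  r0←0xdf
3: ✓ CMP  NZCV=1010
4: ✓ SUBVC  r2←0x05
5: ✓ ADDLT  r3←0x3a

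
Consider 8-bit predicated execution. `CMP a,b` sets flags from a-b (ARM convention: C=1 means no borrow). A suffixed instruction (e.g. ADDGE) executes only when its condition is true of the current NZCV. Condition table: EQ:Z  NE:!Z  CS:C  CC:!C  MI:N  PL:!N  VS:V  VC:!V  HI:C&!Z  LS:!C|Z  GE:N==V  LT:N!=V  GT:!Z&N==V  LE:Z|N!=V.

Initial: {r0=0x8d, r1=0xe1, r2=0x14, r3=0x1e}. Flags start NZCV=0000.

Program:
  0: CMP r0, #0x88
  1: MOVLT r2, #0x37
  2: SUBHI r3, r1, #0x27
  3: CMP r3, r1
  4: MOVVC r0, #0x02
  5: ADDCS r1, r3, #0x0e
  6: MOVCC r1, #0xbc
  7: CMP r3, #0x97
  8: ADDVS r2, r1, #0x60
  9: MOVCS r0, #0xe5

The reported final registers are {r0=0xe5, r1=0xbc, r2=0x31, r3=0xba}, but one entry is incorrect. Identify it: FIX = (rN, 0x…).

FIX = (r2, 0x14)

0: ✓ CMP  NZCV=0010
1: · MOVLT
2: ✓ SUBHI  r3←0xba
3: ✓ CMP  NZCV=1000
4: ✓ MOVVC  r0←0x02
5: · ADDCS
6: ✓ MOVCC  r1←0xbc
7: ✓ CMP  NZCV=0010
8: · ADDVS
9: ✓ MOVCS  r0←0xe5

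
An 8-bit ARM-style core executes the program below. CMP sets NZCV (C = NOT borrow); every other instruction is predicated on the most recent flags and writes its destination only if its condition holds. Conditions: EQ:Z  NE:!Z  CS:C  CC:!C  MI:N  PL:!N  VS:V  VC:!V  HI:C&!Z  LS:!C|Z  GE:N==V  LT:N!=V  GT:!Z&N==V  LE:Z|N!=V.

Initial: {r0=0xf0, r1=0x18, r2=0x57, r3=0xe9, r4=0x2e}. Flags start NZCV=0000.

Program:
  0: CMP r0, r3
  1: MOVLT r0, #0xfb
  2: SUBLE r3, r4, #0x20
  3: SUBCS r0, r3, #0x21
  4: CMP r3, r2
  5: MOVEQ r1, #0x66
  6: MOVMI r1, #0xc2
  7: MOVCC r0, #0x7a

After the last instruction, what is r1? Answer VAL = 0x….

VAL = 0xc2

0: ✓ CMP  NZCV=0010
1: · MOVLT
2: · SUBLE
3: ✓ SUBCS  r0←0xc8
4: ✓ CMP  NZCV=1010
5: · MOVEQ
6: ✓ MOVMI  r1←0xc2
7: · MOVCC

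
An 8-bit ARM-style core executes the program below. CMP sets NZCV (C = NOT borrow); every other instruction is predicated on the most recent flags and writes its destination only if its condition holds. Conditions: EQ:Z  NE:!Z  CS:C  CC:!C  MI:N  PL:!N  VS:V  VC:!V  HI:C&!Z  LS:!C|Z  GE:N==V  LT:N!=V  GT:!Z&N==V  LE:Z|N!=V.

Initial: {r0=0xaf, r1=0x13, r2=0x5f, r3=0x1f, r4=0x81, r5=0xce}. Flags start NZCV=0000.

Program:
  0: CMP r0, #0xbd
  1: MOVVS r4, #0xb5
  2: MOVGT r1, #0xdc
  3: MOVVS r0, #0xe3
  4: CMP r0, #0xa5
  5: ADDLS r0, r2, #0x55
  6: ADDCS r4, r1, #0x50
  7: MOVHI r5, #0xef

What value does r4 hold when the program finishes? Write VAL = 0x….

[0] flags=1000 → (cmp)
[1] flags=1000 VS?F → skip
[2] flags=1000 GT?F → skip
[3] flags=1000 VS?F → skip
[4] flags=0010 → (cmp)
[5] flags=0010 LS?F → skip
[6] flags=0010 CS?T → r4=0x63
[7] flags=0010 HI?T → r5=0xef

VAL = 0x63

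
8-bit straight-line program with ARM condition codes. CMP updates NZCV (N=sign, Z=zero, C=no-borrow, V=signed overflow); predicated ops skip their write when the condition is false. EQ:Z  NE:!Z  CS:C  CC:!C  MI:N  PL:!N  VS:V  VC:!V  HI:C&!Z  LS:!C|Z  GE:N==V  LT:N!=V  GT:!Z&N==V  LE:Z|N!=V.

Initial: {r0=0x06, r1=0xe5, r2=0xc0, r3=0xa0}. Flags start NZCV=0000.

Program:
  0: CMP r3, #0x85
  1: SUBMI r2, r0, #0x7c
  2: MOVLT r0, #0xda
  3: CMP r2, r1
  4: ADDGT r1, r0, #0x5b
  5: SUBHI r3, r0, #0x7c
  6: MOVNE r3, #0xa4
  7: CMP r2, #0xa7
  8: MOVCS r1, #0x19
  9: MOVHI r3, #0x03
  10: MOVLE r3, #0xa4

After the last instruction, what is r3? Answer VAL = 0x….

VAL = 0x03

[0] flags=0010 → (cmp)
[1] flags=0010 MI?F → skip
[2] flags=0010 LT?F → skip
[3] flags=1000 → (cmp)
[4] flags=1000 GT?F → skip
[5] flags=1000 HI?F → skip
[6] flags=1000 NE?T → r3=0xa4
[7] flags=0010 → (cmp)
[8] flags=0010 CS?T → r1=0x19
[9] flags=0010 HI?T → r3=0x03
[10] flags=0010 LE?F → skip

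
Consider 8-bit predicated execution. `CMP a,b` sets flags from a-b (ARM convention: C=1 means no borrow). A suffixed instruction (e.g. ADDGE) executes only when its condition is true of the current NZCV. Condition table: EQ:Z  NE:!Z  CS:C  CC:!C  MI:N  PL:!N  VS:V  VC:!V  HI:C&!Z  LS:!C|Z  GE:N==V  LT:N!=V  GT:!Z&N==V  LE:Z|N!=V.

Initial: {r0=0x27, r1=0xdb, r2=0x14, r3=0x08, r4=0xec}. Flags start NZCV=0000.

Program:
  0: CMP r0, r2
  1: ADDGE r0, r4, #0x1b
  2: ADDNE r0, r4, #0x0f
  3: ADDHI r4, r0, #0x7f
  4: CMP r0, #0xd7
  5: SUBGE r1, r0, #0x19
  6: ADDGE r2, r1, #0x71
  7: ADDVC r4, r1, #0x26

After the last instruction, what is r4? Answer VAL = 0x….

[0] flags=0010 → (cmp)
[1] flags=0010 GE?T → r0=0x07
[2] flags=0010 NE?T → r0=0xfb
[3] flags=0010 HI?T → r4=0x7a
[4] flags=0010 → (cmp)
[5] flags=0010 GE?T → r1=0xe2
[6] flags=0010 GE?T → r2=0x53
[7] flags=0010 VC?T → r4=0x08

VAL = 0x08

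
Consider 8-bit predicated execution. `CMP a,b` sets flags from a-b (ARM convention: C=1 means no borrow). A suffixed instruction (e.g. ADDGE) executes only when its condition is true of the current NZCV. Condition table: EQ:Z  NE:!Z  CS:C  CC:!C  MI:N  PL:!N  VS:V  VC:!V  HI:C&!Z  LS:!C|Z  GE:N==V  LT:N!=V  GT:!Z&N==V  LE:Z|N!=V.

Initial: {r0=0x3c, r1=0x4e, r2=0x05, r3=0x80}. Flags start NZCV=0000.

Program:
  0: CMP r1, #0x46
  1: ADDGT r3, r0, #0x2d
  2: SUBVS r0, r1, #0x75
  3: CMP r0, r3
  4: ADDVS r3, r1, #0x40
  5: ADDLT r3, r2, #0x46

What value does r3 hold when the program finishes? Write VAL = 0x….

[0] flags=0010 → (cmp)
[1] flags=0010 GT?T → r3=0x69
[2] flags=0010 VS?F → skip
[3] flags=1000 → (cmp)
[4] flags=1000 VS?F → skip
[5] flags=1000 LT?T → r3=0x4b

VAL = 0x4b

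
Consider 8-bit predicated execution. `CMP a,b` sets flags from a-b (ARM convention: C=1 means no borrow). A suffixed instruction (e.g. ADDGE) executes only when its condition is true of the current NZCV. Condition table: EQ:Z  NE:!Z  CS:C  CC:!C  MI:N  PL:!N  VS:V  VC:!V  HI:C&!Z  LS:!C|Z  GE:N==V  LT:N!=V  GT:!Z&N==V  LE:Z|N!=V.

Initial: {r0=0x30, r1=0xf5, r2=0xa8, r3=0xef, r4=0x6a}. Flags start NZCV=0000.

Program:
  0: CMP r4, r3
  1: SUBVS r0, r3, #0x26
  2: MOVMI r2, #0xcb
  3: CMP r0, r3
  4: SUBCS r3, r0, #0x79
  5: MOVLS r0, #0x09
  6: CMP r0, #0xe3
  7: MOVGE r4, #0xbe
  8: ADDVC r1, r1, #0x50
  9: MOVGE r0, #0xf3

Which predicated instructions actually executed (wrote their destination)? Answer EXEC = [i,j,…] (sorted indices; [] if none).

0: ✓ CMP  NZCV=0000
1: · SUBVS
2: · MOVMI
3: ✓ CMP  NZCV=0000
4: · SUBCS
5: ✓ MOVLS  r0←0x09
6: ✓ CMP  NZCV=0000
7: ✓ MOVGE  r4←0xbe
8: ✓ ADDVC  r1←0x45
9: ✓ MOVGE  r0←0xf3

EXEC = [5,7,8,9]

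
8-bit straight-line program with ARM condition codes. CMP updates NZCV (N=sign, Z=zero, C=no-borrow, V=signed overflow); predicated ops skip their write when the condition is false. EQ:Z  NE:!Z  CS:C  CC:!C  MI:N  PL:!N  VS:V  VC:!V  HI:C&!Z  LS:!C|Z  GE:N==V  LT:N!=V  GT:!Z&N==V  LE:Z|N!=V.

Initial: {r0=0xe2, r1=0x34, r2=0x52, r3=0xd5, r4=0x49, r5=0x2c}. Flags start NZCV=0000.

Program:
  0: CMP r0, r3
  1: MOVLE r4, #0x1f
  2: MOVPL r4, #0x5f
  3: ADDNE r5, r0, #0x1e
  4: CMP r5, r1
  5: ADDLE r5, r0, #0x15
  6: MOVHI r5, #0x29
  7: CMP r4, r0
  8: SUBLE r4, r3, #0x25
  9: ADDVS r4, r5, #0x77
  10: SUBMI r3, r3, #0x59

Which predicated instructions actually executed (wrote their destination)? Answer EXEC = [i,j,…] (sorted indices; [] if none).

0: ✓ CMP  NZCV=0010
1: · MOVLE
2: ✓ MOVPL  r4←0x5f
3: ✓ ADDNE  r5←0x00
4: ✓ CMP  NZCV=1000
5: ✓ ADDLE  r5←0xf7
6: · MOVHI
7: ✓ CMP  NZCV=0000
8: · SUBLE
9: · ADDVS
10: · SUBMI

EXEC = [2,3,5]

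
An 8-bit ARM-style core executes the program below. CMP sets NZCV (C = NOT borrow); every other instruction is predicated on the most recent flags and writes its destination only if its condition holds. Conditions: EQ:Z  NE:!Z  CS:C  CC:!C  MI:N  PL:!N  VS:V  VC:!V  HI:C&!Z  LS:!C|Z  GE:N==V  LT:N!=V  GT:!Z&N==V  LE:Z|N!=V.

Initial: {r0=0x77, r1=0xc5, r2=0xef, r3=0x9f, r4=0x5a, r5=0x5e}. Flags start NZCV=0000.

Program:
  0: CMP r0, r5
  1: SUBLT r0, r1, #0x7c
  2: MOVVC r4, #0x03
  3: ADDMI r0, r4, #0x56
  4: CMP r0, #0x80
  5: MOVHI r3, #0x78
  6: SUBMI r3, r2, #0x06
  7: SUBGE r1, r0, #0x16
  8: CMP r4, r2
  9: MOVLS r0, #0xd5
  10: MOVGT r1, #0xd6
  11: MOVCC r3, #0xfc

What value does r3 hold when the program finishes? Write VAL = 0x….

VAL = 0xfc

0: ✓ CMP  NZCV=0010
1: · SUBLT
2: ✓ MOVVC  r4←0x03
3: · ADDMI
4: ✓ CMP  NZCV=1001
5: · MOVHI
6: ✓ SUBMI  r3←0xe9
7: ✓ SUBGE  r1←0x61
8: ✓ CMP  NZCV=0000
9: ✓ MOVLS  r0←0xd5
10: ✓ MOVGT  r1←0xd6
11: ✓ MOVCC  r3←0xfc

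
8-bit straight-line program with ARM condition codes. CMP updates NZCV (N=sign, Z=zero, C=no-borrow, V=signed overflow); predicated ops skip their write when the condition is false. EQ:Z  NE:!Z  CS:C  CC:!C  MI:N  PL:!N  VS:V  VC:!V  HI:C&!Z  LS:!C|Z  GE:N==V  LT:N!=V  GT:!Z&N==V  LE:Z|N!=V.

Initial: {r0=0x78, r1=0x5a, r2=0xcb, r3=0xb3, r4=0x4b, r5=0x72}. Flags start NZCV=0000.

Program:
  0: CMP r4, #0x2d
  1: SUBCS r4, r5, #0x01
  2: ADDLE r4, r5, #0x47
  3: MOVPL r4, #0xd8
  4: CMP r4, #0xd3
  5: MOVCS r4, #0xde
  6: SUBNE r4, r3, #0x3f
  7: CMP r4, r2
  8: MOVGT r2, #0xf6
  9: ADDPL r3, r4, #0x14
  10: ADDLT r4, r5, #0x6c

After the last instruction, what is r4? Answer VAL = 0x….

0: ✓ CMP  NZCV=0010
1: ✓ SUBCS  r4←0x71
2: · ADDLE
3: ✓ MOVPL  r4←0xd8
4: ✓ CMP  NZCV=0010
5: ✓ MOVCS  r4←0xde
6: ✓ SUBNE  r4←0x74
7: ✓ CMP  NZCV=1001
8: ✓ MOVGT  r2←0xf6
9: · ADDPL
10: · ADDLT

VAL = 0x74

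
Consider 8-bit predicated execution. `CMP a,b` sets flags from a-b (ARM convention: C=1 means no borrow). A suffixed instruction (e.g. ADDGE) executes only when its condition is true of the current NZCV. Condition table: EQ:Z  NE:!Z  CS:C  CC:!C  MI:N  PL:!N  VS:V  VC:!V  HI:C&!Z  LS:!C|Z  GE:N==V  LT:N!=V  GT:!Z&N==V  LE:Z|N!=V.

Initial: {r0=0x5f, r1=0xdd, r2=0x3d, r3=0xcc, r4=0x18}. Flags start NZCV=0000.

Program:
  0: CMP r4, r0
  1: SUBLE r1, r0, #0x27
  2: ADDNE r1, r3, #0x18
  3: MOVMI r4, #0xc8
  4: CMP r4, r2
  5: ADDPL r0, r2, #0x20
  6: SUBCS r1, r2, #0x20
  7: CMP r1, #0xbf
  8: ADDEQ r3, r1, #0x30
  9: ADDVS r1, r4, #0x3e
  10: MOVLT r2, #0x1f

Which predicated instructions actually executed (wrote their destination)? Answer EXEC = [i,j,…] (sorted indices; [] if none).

EXEC = [1,2,3,6]

[0] flags=1000 → (cmp)
[1] flags=1000 LE?T → r1=0x38
[2] flags=1000 NE?T → r1=0xe4
[3] flags=1000 MI?T → r4=0xc8
[4] flags=1010 → (cmp)
[5] flags=1010 PL?F → skip
[6] flags=1010 CS?T → r1=0x1d
[7] flags=0000 → (cmp)
[8] flags=0000 EQ?F → skip
[9] flags=0000 VS?F → skip
[10] flags=0000 LT?F → skip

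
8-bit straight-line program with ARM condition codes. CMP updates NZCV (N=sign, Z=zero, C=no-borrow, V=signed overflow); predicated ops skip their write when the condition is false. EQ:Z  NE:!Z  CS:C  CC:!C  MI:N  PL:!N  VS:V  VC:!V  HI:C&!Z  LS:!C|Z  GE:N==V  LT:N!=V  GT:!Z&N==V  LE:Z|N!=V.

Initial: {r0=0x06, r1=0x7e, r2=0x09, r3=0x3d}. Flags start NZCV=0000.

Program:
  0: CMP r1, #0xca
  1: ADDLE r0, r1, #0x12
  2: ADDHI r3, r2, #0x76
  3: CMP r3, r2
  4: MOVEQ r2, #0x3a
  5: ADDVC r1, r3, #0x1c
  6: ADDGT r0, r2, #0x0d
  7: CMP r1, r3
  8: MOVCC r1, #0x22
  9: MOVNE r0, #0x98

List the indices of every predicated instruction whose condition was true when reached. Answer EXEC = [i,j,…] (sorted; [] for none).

0: ✓ CMP  NZCV=1001
1: · ADDLE
2: · ADDHI
3: ✓ CMP  NZCV=0010
4: · MOVEQ
5: ✓ ADDVC  r1←0x59
6: ✓ ADDGT  r0←0x16
7: ✓ CMP  NZCV=0010
8: · MOVCC
9: ✓ MOVNE  r0←0x98

EXEC = [5,6,9]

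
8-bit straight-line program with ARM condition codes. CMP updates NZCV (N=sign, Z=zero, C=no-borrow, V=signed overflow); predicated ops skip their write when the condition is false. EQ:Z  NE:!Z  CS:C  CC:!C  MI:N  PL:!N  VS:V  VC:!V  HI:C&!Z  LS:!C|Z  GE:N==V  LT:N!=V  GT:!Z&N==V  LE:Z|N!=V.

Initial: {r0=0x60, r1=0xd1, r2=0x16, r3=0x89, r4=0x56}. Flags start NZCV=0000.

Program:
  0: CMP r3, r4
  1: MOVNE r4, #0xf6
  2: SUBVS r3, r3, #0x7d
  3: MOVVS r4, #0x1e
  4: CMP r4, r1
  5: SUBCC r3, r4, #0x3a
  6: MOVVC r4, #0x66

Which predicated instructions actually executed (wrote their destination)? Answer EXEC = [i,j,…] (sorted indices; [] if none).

EXEC = [1,2,3,5,6]

[0] flags=0011 → (cmp)
[1] flags=0011 NE?T → r4=0xf6
[2] flags=0011 VS?T → r3=0x0c
[3] flags=0011 VS?T → r4=0x1e
[4] flags=0000 → (cmp)
[5] flags=0000 CC?T → r3=0xe4
[6] flags=0000 VC?T → r4=0x66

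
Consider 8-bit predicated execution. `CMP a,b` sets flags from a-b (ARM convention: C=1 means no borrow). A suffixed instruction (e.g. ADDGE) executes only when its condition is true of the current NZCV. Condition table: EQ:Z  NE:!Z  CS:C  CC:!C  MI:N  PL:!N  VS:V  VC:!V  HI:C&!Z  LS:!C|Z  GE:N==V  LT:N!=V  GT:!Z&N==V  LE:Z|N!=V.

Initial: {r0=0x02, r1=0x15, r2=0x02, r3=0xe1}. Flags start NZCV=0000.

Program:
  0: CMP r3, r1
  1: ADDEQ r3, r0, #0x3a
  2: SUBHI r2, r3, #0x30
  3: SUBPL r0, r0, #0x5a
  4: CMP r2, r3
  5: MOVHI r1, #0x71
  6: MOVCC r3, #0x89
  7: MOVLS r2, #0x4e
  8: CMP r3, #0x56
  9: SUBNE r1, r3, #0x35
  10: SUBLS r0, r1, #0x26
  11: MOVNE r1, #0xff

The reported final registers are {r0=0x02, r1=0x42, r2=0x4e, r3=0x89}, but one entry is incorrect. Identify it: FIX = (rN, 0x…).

FIX = (r1, 0xff)

[0] flags=1010 → (cmp)
[1] flags=1010 EQ?F → skip
[2] flags=1010 HI?T → r2=0xb1
[3] flags=1010 PL?F → skip
[4] flags=1000 → (cmp)
[5] flags=1000 HI?F → skip
[6] flags=1000 CC?T → r3=0x89
[7] flags=1000 LS?T → r2=0x4e
[8] flags=0011 → (cmp)
[9] flags=0011 NE?T → r1=0x54
[10] flags=0011 LS?F → skip
[11] flags=0011 NE?T → r1=0xff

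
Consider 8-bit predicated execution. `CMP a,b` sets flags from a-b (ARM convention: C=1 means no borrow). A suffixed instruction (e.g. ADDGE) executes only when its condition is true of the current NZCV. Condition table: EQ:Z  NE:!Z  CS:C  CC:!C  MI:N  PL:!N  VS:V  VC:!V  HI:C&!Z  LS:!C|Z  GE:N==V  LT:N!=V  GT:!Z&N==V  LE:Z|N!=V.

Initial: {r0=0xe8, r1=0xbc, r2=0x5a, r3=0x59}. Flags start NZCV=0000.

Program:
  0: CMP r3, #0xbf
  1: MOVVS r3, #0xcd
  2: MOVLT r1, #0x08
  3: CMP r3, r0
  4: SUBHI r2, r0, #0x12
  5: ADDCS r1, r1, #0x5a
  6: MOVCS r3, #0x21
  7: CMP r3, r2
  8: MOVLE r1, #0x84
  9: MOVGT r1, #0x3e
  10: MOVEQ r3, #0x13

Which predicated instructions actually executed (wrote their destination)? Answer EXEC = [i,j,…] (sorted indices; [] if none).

0: ✓ CMP  NZCV=1001
1: ✓ MOVVS  r3←0xcd
2: · MOVLT
3: ✓ CMP  NZCV=1000
4: · SUBHI
5: · ADDCS
6: · MOVCS
7: ✓ CMP  NZCV=0011
8: ✓ MOVLE  r1←0x84
9: · MOVGT
10: · MOVEQ

EXEC = [1,8]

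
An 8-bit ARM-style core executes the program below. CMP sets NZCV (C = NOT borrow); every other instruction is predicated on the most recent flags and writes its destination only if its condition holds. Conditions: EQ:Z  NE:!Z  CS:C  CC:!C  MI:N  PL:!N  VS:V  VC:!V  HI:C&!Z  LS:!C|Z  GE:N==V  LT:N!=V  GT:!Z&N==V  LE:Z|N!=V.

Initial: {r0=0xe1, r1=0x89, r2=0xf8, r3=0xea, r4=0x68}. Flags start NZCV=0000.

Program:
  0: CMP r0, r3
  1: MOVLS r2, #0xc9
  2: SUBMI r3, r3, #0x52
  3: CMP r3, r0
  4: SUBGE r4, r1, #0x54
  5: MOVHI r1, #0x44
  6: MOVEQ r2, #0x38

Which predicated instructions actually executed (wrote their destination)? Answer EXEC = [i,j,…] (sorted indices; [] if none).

[0] flags=1000 → (cmp)
[1] flags=1000 LS?T → r2=0xc9
[2] flags=1000 MI?T → r3=0x98
[3] flags=1000 → (cmp)
[4] flags=1000 GE?F → skip
[5] flags=1000 HI?F → skip
[6] flags=1000 EQ?F → skip

EXEC = [1,2]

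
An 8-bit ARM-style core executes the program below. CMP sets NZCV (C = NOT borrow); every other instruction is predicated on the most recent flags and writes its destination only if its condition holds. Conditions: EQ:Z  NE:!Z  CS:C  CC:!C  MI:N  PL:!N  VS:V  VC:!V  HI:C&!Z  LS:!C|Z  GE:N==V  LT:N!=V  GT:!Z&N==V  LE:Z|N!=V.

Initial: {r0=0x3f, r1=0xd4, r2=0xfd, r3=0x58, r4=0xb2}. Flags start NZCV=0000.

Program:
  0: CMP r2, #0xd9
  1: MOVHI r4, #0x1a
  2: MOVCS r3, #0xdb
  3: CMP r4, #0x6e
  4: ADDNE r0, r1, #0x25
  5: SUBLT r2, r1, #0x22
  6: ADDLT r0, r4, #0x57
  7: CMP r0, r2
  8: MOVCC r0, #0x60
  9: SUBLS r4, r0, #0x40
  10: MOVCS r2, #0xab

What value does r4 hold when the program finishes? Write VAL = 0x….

[0] flags=0010 → (cmp)
[1] flags=0010 HI?T → r4=0x1a
[2] flags=0010 CS?T → r3=0xdb
[3] flags=1000 → (cmp)
[4] flags=1000 NE?T → r0=0xf9
[5] flags=1000 LT?T → r2=0xb2
[6] flags=1000 LT?T → r0=0x71
[7] flags=1001 → (cmp)
[8] flags=1001 CC?T → r0=0x60
[9] flags=1001 LS?T → r4=0x20
[10] flags=1001 CS?F → skip

VAL = 0x20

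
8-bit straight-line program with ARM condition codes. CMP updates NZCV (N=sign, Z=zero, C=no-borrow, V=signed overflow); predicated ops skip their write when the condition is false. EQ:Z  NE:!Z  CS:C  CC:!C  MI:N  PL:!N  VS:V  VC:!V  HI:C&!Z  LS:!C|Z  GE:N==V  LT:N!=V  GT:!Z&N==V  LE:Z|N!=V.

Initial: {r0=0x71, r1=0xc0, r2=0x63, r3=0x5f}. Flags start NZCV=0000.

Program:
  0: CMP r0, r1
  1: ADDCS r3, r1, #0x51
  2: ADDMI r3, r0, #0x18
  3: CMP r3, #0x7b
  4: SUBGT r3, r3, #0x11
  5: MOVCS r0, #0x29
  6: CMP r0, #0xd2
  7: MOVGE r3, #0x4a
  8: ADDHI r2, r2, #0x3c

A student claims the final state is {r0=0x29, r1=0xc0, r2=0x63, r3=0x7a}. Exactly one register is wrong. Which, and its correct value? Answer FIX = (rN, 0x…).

FIX = (r3, 0x4a)

[0] flags=1001 → (cmp)
[1] flags=1001 CS?F → skip
[2] flags=1001 MI?T → r3=0x89
[3] flags=0011 → (cmp)
[4] flags=0011 GT?F → skip
[5] flags=0011 CS?T → r0=0x29
[6] flags=0000 → (cmp)
[7] flags=0000 GE?T → r3=0x4a
[8] flags=0000 HI?F → skip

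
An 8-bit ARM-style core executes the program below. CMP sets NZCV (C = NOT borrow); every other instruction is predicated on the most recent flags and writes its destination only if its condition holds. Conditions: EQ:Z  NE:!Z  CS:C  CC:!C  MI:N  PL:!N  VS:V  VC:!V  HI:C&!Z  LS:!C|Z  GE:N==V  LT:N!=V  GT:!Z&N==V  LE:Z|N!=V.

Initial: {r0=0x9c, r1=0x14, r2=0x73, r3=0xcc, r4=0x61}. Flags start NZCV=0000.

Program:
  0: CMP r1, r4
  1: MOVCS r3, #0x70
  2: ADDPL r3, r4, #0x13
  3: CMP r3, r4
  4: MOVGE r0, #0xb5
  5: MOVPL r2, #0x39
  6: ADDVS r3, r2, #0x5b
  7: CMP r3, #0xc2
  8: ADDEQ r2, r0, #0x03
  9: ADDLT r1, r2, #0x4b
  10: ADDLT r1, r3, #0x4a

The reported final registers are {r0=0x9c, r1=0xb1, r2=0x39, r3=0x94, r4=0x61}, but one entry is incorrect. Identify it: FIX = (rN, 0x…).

FIX = (r1, 0xde)

[0] flags=1000 → (cmp)
[1] flags=1000 CS?F → skip
[2] flags=1000 PL?F → skip
[3] flags=0011 → (cmp)
[4] flags=0011 GE?F → skip
[5] flags=0011 PL?T → r2=0x39
[6] flags=0011 VS?T → r3=0x94
[7] flags=1000 → (cmp)
[8] flags=1000 EQ?F → skip
[9] flags=1000 LT?T → r1=0x84
[10] flags=1000 LT?T → r1=0xde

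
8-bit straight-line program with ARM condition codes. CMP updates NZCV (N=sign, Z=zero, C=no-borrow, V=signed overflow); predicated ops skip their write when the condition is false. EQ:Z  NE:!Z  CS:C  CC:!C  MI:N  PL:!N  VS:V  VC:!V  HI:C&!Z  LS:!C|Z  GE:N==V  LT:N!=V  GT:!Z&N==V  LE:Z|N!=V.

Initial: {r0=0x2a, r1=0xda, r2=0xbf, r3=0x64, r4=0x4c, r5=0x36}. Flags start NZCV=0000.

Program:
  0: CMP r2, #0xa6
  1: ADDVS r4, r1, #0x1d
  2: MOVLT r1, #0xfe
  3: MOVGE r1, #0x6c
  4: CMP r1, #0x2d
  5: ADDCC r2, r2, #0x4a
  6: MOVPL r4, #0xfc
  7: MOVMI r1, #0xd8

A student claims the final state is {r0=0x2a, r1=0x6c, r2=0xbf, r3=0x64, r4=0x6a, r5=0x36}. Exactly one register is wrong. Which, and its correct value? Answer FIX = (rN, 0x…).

0: ✓ CMP  NZCV=0010
1: · ADDVS
2: · MOVLT
3: ✓ MOVGE  r1←0x6c
4: ✓ CMP  NZCV=0010
5: · ADDCC
6: ✓ MOVPL  r4←0xfc
7: · MOVMI

FIX = (r4, 0xfc)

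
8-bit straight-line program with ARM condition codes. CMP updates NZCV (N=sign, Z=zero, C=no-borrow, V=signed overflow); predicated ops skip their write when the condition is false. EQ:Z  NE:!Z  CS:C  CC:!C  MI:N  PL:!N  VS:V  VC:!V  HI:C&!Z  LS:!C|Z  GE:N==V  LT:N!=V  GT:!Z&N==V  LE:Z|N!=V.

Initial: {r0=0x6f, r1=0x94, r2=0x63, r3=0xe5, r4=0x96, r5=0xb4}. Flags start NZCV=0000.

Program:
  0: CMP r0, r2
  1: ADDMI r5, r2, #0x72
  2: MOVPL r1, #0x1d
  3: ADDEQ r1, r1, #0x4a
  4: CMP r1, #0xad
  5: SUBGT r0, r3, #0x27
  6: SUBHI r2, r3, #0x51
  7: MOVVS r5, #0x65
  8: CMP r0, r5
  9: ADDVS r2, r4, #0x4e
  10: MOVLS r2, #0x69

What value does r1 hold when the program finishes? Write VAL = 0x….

VAL = 0x1d

0: ✓ CMP  NZCV=0010
1: · ADDMI
2: ✓ MOVPL  r1←0x1d
3: · ADDEQ
4: ✓ CMP  NZCV=0000
5: ✓ SUBGT  r0←0xbe
6: · SUBHI
7: · MOVVS
8: ✓ CMP  NZCV=0010
9: · ADDVS
10: · MOVLS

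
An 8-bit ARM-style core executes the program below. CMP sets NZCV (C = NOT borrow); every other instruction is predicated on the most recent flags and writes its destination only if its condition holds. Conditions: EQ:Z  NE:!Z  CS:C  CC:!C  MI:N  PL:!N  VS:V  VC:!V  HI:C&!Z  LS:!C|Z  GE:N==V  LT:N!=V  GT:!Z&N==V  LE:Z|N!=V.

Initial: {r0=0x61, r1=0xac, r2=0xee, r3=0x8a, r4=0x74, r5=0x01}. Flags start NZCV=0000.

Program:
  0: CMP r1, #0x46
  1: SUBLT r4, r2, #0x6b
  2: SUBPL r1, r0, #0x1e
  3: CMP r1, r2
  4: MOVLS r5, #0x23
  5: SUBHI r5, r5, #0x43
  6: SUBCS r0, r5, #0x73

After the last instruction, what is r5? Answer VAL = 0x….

0: ✓ CMP  NZCV=0011
1: ✓ SUBLT  r4←0x83
2: ✓ SUBPL  r1←0x43
3: ✓ CMP  NZCV=0000
4: ✓ MOVLS  r5←0x23
5: · SUBHI
6: · SUBCS

VAL = 0x23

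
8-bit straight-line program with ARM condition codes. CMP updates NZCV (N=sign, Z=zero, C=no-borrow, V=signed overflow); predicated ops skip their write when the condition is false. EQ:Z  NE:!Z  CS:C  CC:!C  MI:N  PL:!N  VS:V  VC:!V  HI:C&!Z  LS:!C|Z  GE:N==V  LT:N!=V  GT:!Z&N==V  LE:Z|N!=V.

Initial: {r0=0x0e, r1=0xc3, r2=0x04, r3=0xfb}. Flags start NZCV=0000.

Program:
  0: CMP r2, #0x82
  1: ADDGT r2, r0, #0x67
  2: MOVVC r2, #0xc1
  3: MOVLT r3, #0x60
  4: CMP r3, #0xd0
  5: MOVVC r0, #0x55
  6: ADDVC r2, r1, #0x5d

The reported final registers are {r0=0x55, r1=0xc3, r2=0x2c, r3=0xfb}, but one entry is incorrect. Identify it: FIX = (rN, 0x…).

FIX = (r2, 0x20)

[0] flags=1001 → (cmp)
[1] flags=1001 GT?T → r2=0x75
[2] flags=1001 VC?F → skip
[3] flags=1001 LT?F → skip
[4] flags=0010 → (cmp)
[5] flags=0010 VC?T → r0=0x55
[6] flags=0010 VC?T → r2=0x20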